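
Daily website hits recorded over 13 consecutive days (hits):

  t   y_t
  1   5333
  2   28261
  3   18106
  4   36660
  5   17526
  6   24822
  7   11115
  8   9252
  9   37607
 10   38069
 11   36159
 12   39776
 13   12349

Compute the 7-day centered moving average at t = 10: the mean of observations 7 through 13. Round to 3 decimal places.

26332.429

Sum of periods 7–13: 11115 + 9252 + 37607 + 38069 + 36159 + 39776 + 12349 = 184327
Divide by 7: 184327 / 7 = 26332.429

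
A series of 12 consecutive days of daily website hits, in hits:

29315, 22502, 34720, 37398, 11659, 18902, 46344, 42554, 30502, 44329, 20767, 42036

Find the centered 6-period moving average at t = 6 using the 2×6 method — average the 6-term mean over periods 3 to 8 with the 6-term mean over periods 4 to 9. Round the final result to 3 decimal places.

Sum over 3–8: 34720 + 37398 + 11659 + 18902 + 46344 + 42554 = 191577
Sum over 4–9: 37398 + 11659 + 18902 + 46344 + 42554 + 30502 = 187359
CMA at t=6 = (191577 + 187359) / (2·6) = 378936 / 12 = 31578.000

31578.000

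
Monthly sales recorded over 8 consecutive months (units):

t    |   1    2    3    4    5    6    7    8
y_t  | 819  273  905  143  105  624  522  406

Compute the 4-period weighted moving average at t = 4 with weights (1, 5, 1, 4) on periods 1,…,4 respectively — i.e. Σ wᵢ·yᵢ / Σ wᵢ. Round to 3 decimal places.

Weighted sum: 1·819 + 5·273 + 1·905 + 4·143 = 819 + 1365 + 905 + 572 = 3661
Weight total: 1 + 5 + 1 + 4 = 11
WMA = 3661 / 11 = 332.818

332.818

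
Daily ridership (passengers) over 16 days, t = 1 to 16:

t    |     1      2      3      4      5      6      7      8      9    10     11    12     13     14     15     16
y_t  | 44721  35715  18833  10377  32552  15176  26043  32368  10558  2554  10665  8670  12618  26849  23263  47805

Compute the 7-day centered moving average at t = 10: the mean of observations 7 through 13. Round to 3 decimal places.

14782.286

Sum of periods 7–13: 26043 + 32368 + 10558 + 2554 + 10665 + 8670 + 12618 = 103476
Divide by 7: 103476 / 7 = 14782.286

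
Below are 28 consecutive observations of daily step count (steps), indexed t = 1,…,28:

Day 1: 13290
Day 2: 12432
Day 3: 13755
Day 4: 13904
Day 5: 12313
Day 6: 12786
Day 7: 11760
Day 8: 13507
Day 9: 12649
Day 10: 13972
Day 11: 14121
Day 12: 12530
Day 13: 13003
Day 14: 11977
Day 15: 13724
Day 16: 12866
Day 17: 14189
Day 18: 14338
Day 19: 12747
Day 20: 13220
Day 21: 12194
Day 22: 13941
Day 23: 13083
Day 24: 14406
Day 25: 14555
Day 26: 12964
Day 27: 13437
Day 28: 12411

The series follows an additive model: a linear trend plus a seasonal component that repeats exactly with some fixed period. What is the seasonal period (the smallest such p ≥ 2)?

First differences y_{t+1} − y_t: -858, 1323, 149, -1591, 473, -1026, 1747, -858, 1323, 149, -1591, 473, -1026, 1747, -858, 1323, …
The difference pattern repeats every 7 terms and not for any smaller step, so p = 7.

7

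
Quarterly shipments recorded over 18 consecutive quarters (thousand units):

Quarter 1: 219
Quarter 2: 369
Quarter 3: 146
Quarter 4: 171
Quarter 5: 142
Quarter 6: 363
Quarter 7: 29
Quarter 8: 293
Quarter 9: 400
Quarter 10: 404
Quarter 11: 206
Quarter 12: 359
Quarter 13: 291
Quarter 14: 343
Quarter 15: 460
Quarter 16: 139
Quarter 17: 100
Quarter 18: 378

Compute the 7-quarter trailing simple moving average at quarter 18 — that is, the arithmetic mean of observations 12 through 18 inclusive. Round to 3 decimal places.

Sum of periods 12–18: 359 + 291 + 343 + 460 + 139 + 100 + 378 = 2070
Divide by 7: 2070 / 7 = 295.714

295.714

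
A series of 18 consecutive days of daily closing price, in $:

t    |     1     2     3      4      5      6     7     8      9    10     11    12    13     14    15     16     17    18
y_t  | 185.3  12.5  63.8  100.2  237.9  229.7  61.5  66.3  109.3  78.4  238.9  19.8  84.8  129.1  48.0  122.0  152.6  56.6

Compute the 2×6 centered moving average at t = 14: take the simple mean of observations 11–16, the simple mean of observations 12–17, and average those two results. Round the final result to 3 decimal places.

99.908

Sum over 11–16: 238.9 + 19.8 + 84.8 + 129.1 + 48.0 + 122.0 = 642.6
Sum over 12–17: 19.8 + 84.8 + 129.1 + 48.0 + 122.0 + 152.6 = 556.3
CMA at t=14 = (642.6 + 556.3) / (2·6) = 1198.9 / 12 = 99.908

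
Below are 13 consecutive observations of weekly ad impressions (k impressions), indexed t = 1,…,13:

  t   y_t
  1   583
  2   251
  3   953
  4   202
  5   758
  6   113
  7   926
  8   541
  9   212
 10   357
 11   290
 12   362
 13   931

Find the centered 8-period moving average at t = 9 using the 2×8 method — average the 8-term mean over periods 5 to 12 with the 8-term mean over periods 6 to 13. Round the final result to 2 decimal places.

Sum over 5–12: 758 + 113 + 926 + 541 + 212 + 357 + 290 + 362 = 3559
Sum over 6–13: 113 + 926 + 541 + 212 + 357 + 290 + 362 + 931 = 3732
CMA at t=9 = (3559 + 3732) / (2·8) = 7291 / 16 = 455.69

455.69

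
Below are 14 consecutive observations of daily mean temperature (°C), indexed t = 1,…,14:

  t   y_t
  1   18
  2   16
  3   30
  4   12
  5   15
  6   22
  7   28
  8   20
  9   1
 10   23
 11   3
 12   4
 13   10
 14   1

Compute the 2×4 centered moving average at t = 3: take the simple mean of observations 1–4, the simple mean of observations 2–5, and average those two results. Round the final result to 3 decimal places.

Sum over 1–4: 18 + 16 + 30 + 12 = 76
Sum over 2–5: 16 + 30 + 12 + 15 = 73
CMA at t=3 = (76 + 73) / (2·4) = 149 / 8 = 18.625

18.625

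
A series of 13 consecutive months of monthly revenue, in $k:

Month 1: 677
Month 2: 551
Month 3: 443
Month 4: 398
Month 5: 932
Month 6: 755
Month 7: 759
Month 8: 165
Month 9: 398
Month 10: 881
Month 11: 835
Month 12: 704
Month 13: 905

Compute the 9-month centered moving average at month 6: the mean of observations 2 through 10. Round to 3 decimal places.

586.889

Sum of periods 2–10: 551 + 443 + 398 + 932 + 755 + 759 + 165 + 398 + 881 = 5282
Divide by 9: 5282 / 9 = 586.889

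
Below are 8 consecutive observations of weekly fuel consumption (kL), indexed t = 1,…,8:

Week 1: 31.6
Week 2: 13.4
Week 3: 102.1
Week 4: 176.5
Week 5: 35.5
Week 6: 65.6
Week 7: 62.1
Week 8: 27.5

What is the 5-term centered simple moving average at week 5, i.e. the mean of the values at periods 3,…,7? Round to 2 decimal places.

88.36

Sum of periods 3–7: 102.1 + 176.5 + 35.5 + 65.6 + 62.1 = 441.8
Divide by 5: 441.8 / 5 = 88.36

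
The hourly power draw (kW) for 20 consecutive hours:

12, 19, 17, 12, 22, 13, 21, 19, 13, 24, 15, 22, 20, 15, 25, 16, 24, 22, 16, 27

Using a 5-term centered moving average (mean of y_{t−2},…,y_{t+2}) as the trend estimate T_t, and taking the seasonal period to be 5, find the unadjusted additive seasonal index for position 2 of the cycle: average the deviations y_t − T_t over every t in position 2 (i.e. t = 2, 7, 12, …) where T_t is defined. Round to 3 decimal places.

Season position 2 occurs at t = 7, 12, 17 (where T_t is defined).
t=7: T_7 = 17.60000; y_7 − T_7 = 21 − 17.60000 = 3.40000
t=12: T_12 = 19.20000; y_12 − T_12 = 22 − 19.20000 = 2.80000
t=17: T_17 = 20.60000; y_17 − T_17 = 24 − 20.60000 = 3.40000
Mean deviation: (3.40000 + 2.80000 + 3.40000) / 3 = 3.200

3.200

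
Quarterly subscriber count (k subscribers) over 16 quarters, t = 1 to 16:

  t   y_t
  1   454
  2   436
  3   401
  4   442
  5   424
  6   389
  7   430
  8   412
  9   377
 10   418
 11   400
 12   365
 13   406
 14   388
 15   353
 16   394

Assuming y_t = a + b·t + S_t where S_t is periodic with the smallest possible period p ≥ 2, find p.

3

First differences y_{t+1} − y_t: -18, -35, 41, -18, -35, 41, -18, -35, …
The difference pattern repeats every 3 terms and not for any smaller step, so p = 3.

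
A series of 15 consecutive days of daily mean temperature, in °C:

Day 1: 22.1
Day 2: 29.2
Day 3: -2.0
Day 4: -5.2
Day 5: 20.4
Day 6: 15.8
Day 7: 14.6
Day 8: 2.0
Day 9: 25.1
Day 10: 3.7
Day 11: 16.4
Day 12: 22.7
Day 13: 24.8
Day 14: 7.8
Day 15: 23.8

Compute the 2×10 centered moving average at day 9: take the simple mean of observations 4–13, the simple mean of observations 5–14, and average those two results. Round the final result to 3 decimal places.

14.680

Sum over 4–13: (-5.2) + 20.4 + 15.8 + 14.6 + 2.0 + 25.1 + 3.7 + 16.4 + 22.7 + 24.8 = 140.3
Sum over 5–14: 20.4 + 15.8 + 14.6 + 2.0 + 25.1 + 3.7 + 16.4 + 22.7 + 24.8 + 7.8 = 153.3
CMA at t=9 = (140.3 + 153.3) / (2·10) = 293.6 / 20 = 14.680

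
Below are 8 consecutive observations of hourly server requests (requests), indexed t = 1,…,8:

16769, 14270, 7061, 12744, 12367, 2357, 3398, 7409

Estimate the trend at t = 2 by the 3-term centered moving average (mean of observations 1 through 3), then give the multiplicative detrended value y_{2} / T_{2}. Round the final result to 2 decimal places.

1.12

Trend T_2 = (16769 + 14270 + 7061) / 3 = 38100/3 = 12700.0000
Ratio to trend: 14270 / 12700.0000 = 1.12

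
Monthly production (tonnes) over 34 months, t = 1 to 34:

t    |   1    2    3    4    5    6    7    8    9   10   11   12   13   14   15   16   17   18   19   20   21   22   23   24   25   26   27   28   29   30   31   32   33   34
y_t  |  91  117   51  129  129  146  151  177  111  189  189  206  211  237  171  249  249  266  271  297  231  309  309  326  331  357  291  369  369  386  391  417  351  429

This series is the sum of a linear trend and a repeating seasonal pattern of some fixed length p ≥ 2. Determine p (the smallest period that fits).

6

First differences y_{t+1} − y_t: 26, -66, 78, 0, 17, 5, 26, -66, 78, 0, 17, 5, 26, -66, …
The difference pattern repeats every 6 terms and not for any smaller step, so p = 6.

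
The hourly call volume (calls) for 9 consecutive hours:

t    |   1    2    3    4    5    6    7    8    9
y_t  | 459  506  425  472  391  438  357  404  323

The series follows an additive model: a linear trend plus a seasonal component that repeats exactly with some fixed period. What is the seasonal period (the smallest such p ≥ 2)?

2

First differences y_{t+1} − y_t: 47, -81, 47, -81, 47, -81, …
The difference pattern repeats every 2 terms and not for any smaller step, so p = 2.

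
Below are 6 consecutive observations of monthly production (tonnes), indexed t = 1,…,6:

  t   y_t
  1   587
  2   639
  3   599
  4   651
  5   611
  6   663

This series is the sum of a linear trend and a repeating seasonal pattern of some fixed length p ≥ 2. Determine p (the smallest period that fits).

First differences y_{t+1} − y_t: 52, -40, 52, -40, 52, …
The difference pattern repeats every 2 terms and not for any smaller step, so p = 2.

2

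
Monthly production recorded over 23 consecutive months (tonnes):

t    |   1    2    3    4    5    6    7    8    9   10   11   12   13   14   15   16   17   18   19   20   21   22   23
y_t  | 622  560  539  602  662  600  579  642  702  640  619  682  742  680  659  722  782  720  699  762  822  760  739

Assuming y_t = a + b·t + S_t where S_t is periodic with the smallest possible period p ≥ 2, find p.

First differences y_{t+1} − y_t: -62, -21, 63, 60, -62, -21, 63, 60, -62, -21, …
The difference pattern repeats every 4 terms and not for any smaller step, so p = 4.

4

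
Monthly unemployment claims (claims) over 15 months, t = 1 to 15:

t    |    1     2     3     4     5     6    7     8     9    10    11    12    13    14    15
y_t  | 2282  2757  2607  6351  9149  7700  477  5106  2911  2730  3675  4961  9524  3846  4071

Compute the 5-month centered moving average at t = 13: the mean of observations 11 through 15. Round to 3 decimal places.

Sum of periods 11–15: 3675 + 4961 + 9524 + 3846 + 4071 = 26077
Divide by 5: 26077 / 5 = 5215.400

5215.400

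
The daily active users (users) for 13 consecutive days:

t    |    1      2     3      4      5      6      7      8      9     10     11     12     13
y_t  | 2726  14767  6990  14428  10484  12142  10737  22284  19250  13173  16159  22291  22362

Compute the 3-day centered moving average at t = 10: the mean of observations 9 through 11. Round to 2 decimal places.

16194.00

Sum of periods 9–11: 19250 + 13173 + 16159 = 48582
Divide by 3: 48582 / 3 = 16194.00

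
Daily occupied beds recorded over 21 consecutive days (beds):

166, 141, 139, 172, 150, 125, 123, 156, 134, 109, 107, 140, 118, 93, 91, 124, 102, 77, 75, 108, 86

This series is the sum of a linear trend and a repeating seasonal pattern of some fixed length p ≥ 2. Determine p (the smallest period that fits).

4

First differences y_{t+1} − y_t: -25, -2, 33, -22, -25, -2, 33, -22, -25, -2, …
The difference pattern repeats every 4 terms and not for any smaller step, so p = 4.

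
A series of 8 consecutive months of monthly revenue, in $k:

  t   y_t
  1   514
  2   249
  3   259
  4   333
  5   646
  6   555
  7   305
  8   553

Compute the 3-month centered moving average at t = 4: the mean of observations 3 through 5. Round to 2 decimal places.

Sum of periods 3–5: 259 + 333 + 646 = 1238
Divide by 3: 1238 / 3 = 412.67

412.67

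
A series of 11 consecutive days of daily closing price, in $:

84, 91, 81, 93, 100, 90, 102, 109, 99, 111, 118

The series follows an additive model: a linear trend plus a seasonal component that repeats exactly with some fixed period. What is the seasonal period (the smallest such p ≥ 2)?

3

First differences y_{t+1} − y_t: 7, -10, 12, 7, -10, 12, 7, -10, …
The difference pattern repeats every 3 terms and not for any smaller step, so p = 3.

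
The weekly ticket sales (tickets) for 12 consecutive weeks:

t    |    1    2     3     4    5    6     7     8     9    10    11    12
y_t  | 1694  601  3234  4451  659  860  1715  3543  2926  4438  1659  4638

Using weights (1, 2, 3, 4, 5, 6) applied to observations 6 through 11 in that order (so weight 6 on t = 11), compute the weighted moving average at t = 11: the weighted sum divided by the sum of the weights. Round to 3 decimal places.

2798.429

Weighted sum: 1·860 + 2·1715 + 3·3543 + 4·2926 + 5·4438 + 6·1659 = 860 + 3430 + 10629 + 11704 + 22190 + 9954 = 58767
Weight total: 1 + 2 + 3 + 4 + 5 + 6 = 21
WMA = 58767 / 21 = 2798.429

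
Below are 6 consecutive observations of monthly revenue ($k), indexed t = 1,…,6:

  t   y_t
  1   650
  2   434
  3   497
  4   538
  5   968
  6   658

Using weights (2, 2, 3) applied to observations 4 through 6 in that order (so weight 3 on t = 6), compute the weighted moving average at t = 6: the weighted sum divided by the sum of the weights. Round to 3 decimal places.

Weighted sum: 2·538 + 2·968 + 3·658 = 1076 + 1936 + 1974 = 4986
Weight total: 2 + 2 + 3 = 7
WMA = 4986 / 7 = 712.286

712.286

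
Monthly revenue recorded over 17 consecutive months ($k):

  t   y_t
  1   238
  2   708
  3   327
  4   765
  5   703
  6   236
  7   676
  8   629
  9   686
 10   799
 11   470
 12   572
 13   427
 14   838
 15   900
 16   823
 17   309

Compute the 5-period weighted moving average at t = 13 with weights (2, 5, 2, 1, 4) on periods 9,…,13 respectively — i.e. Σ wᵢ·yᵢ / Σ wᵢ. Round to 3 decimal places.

Weighted sum: 2·686 + 5·799 + 2·470 + 1·572 + 4·427 = 1372 + 3995 + 940 + 572 + 1708 = 8587
Weight total: 2 + 5 + 2 + 1 + 4 = 14
WMA = 8587 / 14 = 613.357

613.357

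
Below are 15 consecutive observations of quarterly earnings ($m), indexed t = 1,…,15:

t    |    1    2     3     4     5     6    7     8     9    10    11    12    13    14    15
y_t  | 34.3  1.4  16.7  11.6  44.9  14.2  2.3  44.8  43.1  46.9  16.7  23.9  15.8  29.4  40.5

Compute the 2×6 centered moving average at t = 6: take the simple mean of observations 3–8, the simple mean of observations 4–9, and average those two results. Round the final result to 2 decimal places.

24.62

Sum over 3–8: 16.7 + 11.6 + 44.9 + 14.2 + 2.3 + 44.8 = 134.5
Sum over 4–9: 11.6 + 44.9 + 14.2 + 2.3 + 44.8 + 43.1 = 160.9
CMA at t=6 = (134.5 + 160.9) / (2·6) = 295.4 / 12 = 24.62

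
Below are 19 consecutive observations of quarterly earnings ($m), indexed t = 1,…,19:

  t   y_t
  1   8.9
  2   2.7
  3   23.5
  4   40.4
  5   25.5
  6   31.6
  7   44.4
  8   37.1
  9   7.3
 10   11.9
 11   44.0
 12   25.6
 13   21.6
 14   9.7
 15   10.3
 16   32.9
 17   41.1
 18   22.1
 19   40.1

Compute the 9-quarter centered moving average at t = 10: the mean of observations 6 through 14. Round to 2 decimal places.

Sum of periods 6–14: 31.6 + 44.4 + 37.1 + 7.3 + 11.9 + 44.0 + 25.6 + 21.6 + 9.7 = 233.2
Divide by 9: 233.2 / 9 = 25.91

25.91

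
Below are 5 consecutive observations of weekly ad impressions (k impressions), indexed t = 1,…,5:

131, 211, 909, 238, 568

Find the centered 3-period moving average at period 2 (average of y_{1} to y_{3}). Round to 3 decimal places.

417.000

Sum of periods 1–3: 131 + 211 + 909 = 1251
Divide by 3: 1251 / 3 = 417.000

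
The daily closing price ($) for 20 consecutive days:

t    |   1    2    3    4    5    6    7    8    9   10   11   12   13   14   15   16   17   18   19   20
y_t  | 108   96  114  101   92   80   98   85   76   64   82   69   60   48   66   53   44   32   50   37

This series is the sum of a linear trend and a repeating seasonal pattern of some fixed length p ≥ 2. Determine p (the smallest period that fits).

4

First differences y_{t+1} − y_t: -12, 18, -13, -9, -12, 18, -13, -9, -12, 18, …
The difference pattern repeats every 4 terms and not for any smaller step, so p = 4.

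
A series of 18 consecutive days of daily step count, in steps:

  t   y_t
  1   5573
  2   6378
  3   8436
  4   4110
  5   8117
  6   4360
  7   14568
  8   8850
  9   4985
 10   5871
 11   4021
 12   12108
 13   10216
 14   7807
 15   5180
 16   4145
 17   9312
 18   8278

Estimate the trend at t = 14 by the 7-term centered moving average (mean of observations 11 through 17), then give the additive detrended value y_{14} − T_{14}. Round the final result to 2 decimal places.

Trend T_14 = (4021 + 12108 + 10216 + 7807 + 5180 + 4145 + 9312) / 7 = 52789/7 = 7541.2857
Detrended value: 7807 − 7541.2857 = 265.71

265.71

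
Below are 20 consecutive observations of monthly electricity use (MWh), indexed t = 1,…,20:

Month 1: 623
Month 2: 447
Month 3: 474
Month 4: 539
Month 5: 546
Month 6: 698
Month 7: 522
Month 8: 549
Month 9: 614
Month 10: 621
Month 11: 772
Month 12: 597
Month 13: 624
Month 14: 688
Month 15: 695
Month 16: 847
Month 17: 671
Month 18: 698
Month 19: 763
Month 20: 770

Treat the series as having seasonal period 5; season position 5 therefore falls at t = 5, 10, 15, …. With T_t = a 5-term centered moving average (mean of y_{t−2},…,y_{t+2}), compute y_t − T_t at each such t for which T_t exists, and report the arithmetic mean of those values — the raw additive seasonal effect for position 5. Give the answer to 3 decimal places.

-9.800

Season position 5 occurs at t = 5, 10, 15 (where T_t is defined).
t=5: T_5 = 555.80000; y_5 − T_5 = 546 − 555.80000 = -9.80000
t=10: T_10 = 630.60000; y_10 − T_10 = 621 − 630.60000 = -9.60000
t=15: T_15 = 705.00000; y_15 − T_15 = 695 − 705.00000 = -10.00000
Mean deviation: (-9.80000 + -9.60000 + -10.00000) / 3 = -9.800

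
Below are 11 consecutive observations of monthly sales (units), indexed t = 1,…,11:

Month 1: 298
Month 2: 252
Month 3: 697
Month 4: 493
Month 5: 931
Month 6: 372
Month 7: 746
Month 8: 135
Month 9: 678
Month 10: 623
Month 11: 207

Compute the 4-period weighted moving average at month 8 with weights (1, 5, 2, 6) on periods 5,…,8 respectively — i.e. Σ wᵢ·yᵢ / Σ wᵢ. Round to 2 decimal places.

Weighted sum: 1·931 + 5·372 + 2·746 + 6·135 = 931 + 1860 + 1492 + 810 = 5093
Weight total: 1 + 5 + 2 + 6 = 14
WMA = 5093 / 14 = 363.79

363.79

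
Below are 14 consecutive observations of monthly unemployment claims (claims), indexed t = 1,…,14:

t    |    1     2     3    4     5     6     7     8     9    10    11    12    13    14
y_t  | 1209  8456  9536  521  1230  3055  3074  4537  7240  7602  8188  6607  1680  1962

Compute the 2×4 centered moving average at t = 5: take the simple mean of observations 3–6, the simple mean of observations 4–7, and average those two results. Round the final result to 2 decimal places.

2777.75

Sum over 3–6: 9536 + 521 + 1230 + 3055 = 14342
Sum over 4–7: 521 + 1230 + 3055 + 3074 = 7880
CMA at t=5 = (14342 + 7880) / (2·4) = 22222 / 8 = 2777.75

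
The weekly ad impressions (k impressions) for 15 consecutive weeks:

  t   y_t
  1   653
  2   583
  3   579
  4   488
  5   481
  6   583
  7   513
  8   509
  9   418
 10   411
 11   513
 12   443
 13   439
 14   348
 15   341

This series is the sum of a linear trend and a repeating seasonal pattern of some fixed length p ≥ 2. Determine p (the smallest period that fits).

5

First differences y_{t+1} − y_t: -70, -4, -91, -7, 102, -70, -4, -91, -7, 102, -70, -4, …
The difference pattern repeats every 5 terms and not for any smaller step, so p = 5.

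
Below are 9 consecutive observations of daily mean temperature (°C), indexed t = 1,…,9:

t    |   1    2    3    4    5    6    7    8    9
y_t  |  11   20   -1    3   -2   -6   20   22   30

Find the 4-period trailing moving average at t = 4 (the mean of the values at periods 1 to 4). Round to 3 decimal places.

8.250

Sum of periods 1–4: 11 + 20 + (-1) + 3 = 33
Divide by 4: 33 / 4 = 8.250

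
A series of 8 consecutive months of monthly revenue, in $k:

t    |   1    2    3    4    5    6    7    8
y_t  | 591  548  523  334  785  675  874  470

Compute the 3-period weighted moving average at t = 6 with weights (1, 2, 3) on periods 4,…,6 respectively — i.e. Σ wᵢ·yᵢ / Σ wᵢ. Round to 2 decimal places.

Weighted sum: 1·334 + 2·785 + 3·675 = 334 + 1570 + 2025 = 3929
Weight total: 1 + 2 + 3 = 6
WMA = 3929 / 6 = 654.83

654.83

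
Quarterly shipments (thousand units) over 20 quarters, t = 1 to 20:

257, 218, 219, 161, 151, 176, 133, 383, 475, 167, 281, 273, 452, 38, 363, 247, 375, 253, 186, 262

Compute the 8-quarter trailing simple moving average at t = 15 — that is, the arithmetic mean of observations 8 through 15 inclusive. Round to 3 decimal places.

Sum of periods 8–15: 383 + 475 + 167 + 281 + 273 + 452 + 38 + 363 = 2432
Divide by 8: 2432 / 8 = 304.000

304.000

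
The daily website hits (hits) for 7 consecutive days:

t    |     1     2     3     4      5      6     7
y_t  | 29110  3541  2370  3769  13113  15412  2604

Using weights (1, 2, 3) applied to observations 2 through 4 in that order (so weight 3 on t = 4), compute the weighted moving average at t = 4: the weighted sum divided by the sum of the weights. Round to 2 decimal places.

3264.67

Weighted sum: 1·3541 + 2·2370 + 3·3769 = 3541 + 4740 + 11307 = 19588
Weight total: 1 + 2 + 3 = 6
WMA = 19588 / 6 = 3264.67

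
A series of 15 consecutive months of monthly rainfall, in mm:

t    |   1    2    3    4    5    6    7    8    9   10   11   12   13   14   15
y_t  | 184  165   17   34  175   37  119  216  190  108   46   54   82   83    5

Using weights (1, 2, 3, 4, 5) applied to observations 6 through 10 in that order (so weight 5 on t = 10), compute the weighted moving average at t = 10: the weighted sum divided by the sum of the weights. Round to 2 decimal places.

148.20

Weighted sum: 1·37 + 2·119 + 3·216 + 4·190 + 5·108 = 37 + 238 + 648 + 760 + 540 = 2223
Weight total: 1 + 2 + 3 + 4 + 5 = 15
WMA = 2223 / 15 = 148.20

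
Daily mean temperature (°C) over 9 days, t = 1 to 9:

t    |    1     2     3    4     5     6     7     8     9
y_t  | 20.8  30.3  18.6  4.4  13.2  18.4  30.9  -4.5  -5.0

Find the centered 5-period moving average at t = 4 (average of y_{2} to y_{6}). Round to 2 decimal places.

Sum of periods 2–6: 30.3 + 18.6 + 4.4 + 13.2 + 18.4 = 84.9
Divide by 5: 84.9 / 5 = 16.98

16.98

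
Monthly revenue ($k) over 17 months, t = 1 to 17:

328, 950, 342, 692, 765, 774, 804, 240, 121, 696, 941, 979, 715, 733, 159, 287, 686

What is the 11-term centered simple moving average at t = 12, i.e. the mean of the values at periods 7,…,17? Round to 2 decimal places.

578.27

Sum of periods 7–17: 804 + 240 + 121 + 696 + 941 + 979 + 715 + 733 + 159 + 287 + 686 = 6361
Divide by 11: 6361 / 11 = 578.27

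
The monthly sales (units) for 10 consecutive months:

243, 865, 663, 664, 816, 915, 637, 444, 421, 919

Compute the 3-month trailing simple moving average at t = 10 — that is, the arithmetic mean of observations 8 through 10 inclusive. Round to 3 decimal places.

Sum of periods 8–10: 444 + 421 + 919 = 1784
Divide by 3: 1784 / 3 = 594.667

594.667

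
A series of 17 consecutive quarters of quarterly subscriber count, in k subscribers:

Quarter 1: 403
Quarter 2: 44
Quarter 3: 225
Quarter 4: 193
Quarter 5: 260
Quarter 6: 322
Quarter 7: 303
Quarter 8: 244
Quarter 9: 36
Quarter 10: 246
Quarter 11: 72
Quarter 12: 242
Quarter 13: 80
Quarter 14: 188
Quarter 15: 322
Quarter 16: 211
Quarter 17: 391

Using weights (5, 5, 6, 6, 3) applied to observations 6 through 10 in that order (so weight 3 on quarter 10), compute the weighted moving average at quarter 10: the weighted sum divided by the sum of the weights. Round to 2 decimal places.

221.72

Weighted sum: 5·322 + 5·303 + 6·244 + 6·36 + 3·246 = 1610 + 1515 + 1464 + 216 + 738 = 5543
Weight total: 5 + 5 + 6 + 6 + 3 = 25
WMA = 5543 / 25 = 221.72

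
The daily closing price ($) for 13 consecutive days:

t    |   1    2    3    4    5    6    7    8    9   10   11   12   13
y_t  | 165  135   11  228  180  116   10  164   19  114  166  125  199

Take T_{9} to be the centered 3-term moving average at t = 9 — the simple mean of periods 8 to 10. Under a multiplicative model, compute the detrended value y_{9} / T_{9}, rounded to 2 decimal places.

0.19

Trend T_9 = (164 + 19 + 114) / 3 = 297/3 = 99.0000
Ratio to trend: 19 / 99.0000 = 0.19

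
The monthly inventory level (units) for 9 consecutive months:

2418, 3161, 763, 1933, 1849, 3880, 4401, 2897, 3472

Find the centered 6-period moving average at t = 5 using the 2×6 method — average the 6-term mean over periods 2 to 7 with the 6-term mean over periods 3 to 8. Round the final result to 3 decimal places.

2642.500

Sum over 2–7: 3161 + 763 + 1933 + 1849 + 3880 + 4401 = 15987
Sum over 3–8: 763 + 1933 + 1849 + 3880 + 4401 + 2897 = 15723
CMA at t=5 = (15987 + 15723) / (2·6) = 31710 / 12 = 2642.500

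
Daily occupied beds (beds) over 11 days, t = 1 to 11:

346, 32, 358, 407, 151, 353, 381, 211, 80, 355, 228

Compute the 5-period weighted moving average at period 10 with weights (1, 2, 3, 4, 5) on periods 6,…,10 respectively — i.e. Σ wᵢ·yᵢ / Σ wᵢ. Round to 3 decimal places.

Weighted sum: 1·353 + 2·381 + 3·211 + 4·80 + 5·355 = 353 + 762 + 633 + 320 + 1775 = 3843
Weight total: 1 + 2 + 3 + 4 + 5 = 15
WMA = 3843 / 15 = 256.200

256.200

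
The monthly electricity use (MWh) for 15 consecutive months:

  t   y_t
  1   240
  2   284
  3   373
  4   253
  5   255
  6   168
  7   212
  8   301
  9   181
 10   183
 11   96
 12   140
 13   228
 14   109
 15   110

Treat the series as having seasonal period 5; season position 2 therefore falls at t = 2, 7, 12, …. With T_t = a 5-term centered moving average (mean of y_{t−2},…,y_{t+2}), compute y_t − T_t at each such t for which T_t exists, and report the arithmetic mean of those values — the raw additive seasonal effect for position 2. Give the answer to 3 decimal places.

-11.300

Season position 2 occurs at t = 7, 12 (where T_t is defined).
t=7: T_7 = 223.40000; y_7 − T_7 = 212 − 223.40000 = -11.40000
t=12: T_12 = 151.20000; y_12 − T_12 = 140 − 151.20000 = -11.20000
Mean deviation: (-11.40000 + -11.20000) / 2 = -11.300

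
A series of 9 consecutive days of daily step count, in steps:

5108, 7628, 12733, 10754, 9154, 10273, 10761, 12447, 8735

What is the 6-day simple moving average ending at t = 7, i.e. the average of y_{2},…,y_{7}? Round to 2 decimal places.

10217.17

Sum of periods 2–7: 7628 + 12733 + 10754 + 9154 + 10273 + 10761 = 61303
Divide by 6: 61303 / 6 = 10217.17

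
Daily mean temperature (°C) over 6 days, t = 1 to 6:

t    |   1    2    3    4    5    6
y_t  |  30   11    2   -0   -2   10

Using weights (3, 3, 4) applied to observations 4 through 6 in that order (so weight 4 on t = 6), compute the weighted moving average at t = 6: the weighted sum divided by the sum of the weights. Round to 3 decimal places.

3.400

Weighted sum: 3·-0 + 3·-2 + 4·10 = 0 + -6 + 40 = 34
Weight total: 3 + 3 + 4 = 10
WMA = 34 / 10 = 3.400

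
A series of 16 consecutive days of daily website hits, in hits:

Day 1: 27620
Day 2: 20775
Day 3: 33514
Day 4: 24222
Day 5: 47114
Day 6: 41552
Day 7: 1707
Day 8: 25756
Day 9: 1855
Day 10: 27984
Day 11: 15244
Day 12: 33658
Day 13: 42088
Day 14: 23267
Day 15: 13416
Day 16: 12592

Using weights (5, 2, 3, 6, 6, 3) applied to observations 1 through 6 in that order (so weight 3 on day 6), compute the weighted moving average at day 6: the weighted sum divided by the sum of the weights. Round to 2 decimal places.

33314.56

Weighted sum: 5·27620 + 2·20775 + 3·33514 + 6·24222 + 6·47114 + 3·41552 = 138100 + 41550 + 100542 + 145332 + 282684 + 124656 = 832864
Weight total: 5 + 2 + 3 + 6 + 6 + 3 = 25
WMA = 832864 / 25 = 33314.56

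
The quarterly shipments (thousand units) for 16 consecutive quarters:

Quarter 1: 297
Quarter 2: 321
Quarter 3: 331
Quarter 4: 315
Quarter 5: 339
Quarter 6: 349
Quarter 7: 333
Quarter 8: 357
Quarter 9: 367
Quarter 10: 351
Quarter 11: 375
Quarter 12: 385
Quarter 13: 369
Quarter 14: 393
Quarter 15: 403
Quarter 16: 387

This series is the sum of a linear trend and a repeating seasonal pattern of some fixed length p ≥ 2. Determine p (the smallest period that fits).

3

First differences y_{t+1} − y_t: 24, 10, -16, 24, 10, -16, 24, 10, …
The difference pattern repeats every 3 terms and not for any smaller step, so p = 3.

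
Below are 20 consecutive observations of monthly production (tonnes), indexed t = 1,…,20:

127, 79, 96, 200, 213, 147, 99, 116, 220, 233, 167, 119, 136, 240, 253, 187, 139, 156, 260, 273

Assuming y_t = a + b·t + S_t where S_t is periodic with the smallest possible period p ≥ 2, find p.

First differences y_{t+1} − y_t: -48, 17, 104, 13, -66, -48, 17, 104, 13, -66, -48, 17, …
The difference pattern repeats every 5 terms and not for any smaller step, so p = 5.

5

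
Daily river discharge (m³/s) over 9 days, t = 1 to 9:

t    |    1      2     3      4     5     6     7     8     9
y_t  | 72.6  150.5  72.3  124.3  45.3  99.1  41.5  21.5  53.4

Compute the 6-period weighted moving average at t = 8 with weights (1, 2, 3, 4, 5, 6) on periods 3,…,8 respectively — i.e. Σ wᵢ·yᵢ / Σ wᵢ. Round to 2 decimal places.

Weighted sum: 1·72.3 + 2·124.3 + 3·45.3 + 4·99.1 + 5·41.5 + 6·21.5 = 72.3 + 248.6 + 135.9 + 396.4 + 207.5 + 129.0 = 1189.7
Weight total: 1 + 2 + 3 + 4 + 5 + 6 = 21
WMA = 1189.7 / 21 = 56.65

56.65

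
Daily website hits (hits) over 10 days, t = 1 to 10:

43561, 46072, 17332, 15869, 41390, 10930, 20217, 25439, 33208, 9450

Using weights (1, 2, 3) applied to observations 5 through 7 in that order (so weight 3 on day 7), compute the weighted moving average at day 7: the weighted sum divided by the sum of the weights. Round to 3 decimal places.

20650.167

Weighted sum: 1·41390 + 2·10930 + 3·20217 = 41390 + 21860 + 60651 = 123901
Weight total: 1 + 2 + 3 = 6
WMA = 123901 / 6 = 20650.167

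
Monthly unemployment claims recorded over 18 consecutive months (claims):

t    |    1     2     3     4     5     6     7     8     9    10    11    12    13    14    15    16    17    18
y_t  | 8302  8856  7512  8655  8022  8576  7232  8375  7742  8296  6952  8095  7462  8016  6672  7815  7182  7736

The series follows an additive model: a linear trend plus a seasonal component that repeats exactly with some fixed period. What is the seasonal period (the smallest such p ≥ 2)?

4

First differences y_{t+1} − y_t: 554, -1344, 1143, -633, 554, -1344, 1143, -633, 554, -1344, …
The difference pattern repeats every 4 terms and not for any smaller step, so p = 4.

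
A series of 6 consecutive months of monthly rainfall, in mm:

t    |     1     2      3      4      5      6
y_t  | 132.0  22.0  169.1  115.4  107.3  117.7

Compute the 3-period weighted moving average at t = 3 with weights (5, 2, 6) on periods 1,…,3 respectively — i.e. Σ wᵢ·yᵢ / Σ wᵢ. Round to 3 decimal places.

132.200

Weighted sum: 5·132.0 + 2·22.0 + 6·169.1 = 660.0 + 44.0 + 1014.6 = 1718.6
Weight total: 5 + 2 + 6 = 13
WMA = 1718.6 / 13 = 132.200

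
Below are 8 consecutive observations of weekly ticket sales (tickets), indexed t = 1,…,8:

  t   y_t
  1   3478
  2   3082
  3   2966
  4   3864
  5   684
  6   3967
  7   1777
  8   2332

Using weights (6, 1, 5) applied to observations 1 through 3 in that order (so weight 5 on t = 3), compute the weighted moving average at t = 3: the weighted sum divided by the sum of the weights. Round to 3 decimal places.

3231.667

Weighted sum: 6·3478 + 1·3082 + 5·2966 = 20868 + 3082 + 14830 = 38780
Weight total: 6 + 1 + 5 = 12
WMA = 38780 / 12 = 3231.667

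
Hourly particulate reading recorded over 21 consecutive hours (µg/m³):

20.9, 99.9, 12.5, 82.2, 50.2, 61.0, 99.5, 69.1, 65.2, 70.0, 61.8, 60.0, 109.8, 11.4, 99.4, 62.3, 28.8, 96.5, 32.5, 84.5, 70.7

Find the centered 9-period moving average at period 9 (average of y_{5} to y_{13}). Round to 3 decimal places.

71.844

Sum of periods 5–13: 50.2 + 61.0 + 99.5 + 69.1 + 65.2 + 70.0 + 61.8 + 60.0 + 109.8 = 646.6
Divide by 9: 646.6 / 9 = 71.844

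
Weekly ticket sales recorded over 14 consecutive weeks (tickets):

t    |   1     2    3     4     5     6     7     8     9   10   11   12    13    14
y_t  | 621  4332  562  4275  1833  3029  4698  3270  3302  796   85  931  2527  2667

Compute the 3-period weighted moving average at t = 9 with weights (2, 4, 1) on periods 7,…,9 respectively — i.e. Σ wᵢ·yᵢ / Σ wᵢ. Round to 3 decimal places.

3682.571

Weighted sum: 2·4698 + 4·3270 + 1·3302 = 9396 + 13080 + 3302 = 25778
Weight total: 2 + 4 + 1 = 7
WMA = 25778 / 7 = 3682.571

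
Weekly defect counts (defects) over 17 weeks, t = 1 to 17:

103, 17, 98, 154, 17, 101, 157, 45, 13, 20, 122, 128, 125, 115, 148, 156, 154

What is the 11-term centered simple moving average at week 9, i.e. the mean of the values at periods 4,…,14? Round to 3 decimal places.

90.636

Sum of periods 4–14: 154 + 17 + 101 + 157 + 45 + 13 + 20 + 122 + 128 + 125 + 115 = 997
Divide by 11: 997 / 11 = 90.636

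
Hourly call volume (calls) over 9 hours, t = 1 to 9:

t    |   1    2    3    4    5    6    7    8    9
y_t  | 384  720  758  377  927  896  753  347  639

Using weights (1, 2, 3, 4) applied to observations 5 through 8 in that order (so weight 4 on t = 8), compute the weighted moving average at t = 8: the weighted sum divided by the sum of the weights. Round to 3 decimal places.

Weighted sum: 1·927 + 2·896 + 3·753 + 4·347 = 927 + 1792 + 2259 + 1388 = 6366
Weight total: 1 + 2 + 3 + 4 = 10
WMA = 6366 / 10 = 636.600

636.600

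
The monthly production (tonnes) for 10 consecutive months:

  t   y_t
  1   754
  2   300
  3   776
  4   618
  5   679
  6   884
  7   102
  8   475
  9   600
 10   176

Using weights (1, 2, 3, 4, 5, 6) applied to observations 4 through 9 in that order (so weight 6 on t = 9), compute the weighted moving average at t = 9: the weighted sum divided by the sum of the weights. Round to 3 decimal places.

524.333

Weighted sum: 1·618 + 2·679 + 3·884 + 4·102 + 5·475 + 6·600 = 618 + 1358 + 2652 + 408 + 2375 + 3600 = 11011
Weight total: 1 + 2 + 3 + 4 + 5 + 6 = 21
WMA = 11011 / 21 = 524.333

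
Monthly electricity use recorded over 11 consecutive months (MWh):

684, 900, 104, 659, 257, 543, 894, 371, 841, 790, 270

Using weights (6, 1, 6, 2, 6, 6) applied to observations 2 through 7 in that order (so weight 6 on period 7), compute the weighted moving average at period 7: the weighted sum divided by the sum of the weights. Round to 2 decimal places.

Weighted sum: 6·900 + 1·104 + 6·659 + 2·257 + 6·543 + 6·894 = 5400 + 104 + 3954 + 514 + 3258 + 5364 = 18594
Weight total: 6 + 1 + 6 + 2 + 6 + 6 = 27
WMA = 18594 / 27 = 688.67

688.67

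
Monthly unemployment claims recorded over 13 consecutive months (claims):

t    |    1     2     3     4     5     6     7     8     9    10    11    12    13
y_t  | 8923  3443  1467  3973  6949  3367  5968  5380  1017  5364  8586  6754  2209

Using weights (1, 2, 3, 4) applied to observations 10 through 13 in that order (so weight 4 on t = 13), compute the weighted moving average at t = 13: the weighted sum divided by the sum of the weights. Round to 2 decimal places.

Weighted sum: 1·5364 + 2·8586 + 3·6754 + 4·2209 = 5364 + 17172 + 20262 + 8836 = 51634
Weight total: 1 + 2 + 3 + 4 = 10
WMA = 51634 / 10 = 5163.40

5163.40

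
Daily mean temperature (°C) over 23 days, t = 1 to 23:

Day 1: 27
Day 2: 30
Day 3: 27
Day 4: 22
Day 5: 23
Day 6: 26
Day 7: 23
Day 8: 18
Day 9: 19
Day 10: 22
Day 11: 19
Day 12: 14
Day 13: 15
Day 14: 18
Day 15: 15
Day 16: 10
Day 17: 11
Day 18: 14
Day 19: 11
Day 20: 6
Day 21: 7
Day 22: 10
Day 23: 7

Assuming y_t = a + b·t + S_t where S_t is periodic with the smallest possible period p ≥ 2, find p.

4

First differences y_{t+1} − y_t: 3, -3, -5, 1, 3, -3, -5, 1, 3, -3, …
The difference pattern repeats every 4 terms and not for any smaller step, so p = 4.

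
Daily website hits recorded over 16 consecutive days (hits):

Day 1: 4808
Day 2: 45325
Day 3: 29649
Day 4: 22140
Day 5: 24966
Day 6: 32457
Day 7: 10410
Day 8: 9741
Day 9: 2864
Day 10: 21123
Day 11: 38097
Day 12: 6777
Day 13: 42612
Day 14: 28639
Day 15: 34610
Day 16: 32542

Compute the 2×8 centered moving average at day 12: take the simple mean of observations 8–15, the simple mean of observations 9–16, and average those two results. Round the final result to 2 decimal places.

Sum over 8–15: 9741 + 2864 + 21123 + 38097 + 6777 + 42612 + 28639 + 34610 = 184463
Sum over 9–16: 2864 + 21123 + 38097 + 6777 + 42612 + 28639 + 34610 + 32542 = 207264
CMA at t=12 = (184463 + 207264) / (2·8) = 391727 / 16 = 24482.94

24482.94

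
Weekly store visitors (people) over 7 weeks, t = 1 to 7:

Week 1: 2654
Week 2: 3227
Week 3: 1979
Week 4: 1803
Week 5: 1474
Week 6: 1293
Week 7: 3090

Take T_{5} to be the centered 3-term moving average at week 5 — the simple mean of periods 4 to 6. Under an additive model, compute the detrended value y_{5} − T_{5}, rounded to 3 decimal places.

-49.333

Trend T_5 = (1803 + 1474 + 1293) / 3 = 4570/3 = 1523.33333
Detrended value: 1474 − 1523.33333 = -49.333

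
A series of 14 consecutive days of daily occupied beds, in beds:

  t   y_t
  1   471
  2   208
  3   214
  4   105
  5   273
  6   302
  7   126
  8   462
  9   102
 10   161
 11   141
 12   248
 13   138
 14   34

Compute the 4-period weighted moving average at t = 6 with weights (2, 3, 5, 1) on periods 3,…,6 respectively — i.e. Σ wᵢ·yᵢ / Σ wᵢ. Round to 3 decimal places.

219.091

Weighted sum: 2·214 + 3·105 + 5·273 + 1·302 = 428 + 315 + 1365 + 302 = 2410
Weight total: 2 + 3 + 5 + 1 = 11
WMA = 2410 / 11 = 219.091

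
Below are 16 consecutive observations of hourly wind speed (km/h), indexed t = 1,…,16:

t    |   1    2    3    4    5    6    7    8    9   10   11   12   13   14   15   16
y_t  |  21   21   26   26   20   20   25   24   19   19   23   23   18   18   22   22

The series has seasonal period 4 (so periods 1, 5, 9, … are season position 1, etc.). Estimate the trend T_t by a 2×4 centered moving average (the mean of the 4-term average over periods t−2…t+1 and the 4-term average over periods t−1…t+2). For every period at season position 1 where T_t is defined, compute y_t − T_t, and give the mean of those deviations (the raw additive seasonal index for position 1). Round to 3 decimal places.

-2.583

Season position 1 occurs at t = 5, 9, 13 (where T_t is defined).
t=5: T_5 = 22.87500; y_5 − T_5 = 20 − 22.87500 = -2.87500
t=9: T_9 = 21.50000; y_9 − T_9 = 19 − 21.50000 = -2.50000
t=13: T_13 = 20.37500; y_13 − T_13 = 18 − 20.37500 = -2.37500
Mean deviation: (-2.87500 + -2.50000 + -2.37500) / 3 = -2.583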